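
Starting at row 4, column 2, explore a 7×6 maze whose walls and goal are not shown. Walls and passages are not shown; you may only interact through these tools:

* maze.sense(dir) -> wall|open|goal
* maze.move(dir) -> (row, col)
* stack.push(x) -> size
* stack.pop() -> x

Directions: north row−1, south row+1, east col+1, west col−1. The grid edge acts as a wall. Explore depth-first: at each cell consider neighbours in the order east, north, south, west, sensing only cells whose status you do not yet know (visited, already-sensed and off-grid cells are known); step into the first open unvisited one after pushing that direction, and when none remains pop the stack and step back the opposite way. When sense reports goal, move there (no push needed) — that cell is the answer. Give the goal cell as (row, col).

Step: sense[dir→east]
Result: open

Step: push[x→east]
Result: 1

Step: move[dir→east]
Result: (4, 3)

Step: sense[dir→east]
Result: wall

Step: sense[dir→north]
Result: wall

Step: sense[dir→south]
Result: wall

Step: pop[]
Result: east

Step: move[dir→west]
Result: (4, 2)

Step: sense[dir→north]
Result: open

Step: push[x→north]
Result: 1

Step: move[dir→north]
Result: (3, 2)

Step: sense[dir→north]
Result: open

Step: push[x→north]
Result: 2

Step: move[dir→north]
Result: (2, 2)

Step: sense[dir→east]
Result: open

Step: push[x→east]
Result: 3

Step: move[dir→east]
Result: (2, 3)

Step: sense[dir→east]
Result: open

Step: push[x→east]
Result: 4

Step: move[dir→east]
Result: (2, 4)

Step: sense[dir→east]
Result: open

Step: push[x→east]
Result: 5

Step: move[dir→east]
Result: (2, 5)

Step: sense[dir→north]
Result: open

Step: push[x→north]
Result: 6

Step: move[dir→north]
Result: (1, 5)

Step: sense[dir→north]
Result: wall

Step: sense[dir→west]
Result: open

Step: push[x→west]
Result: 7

Step: move[dir→west]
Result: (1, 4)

Step: sense[dir→north]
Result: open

Step: push[x→north]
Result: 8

Step: move[dir→north]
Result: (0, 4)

Step: sense[dir→west]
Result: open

Step: push[x→west]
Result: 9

Step: move[dir→west]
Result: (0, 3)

Step: sense[dir→south]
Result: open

Step: push[x→south]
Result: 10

Step: move[dir→south]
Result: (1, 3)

Step: sense[dir→west]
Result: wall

Step: pop[]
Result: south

Step: move[dir→north]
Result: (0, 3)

Step: sense[dir→west]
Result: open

Step: push[x→west]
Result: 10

Step: move[dir→west]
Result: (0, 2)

Step: sense[dir→west]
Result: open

Step: push[x→west]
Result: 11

Step: move[dir→west]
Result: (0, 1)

Step: sense[dir→south]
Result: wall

Step: sense[dir→west]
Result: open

Step: push[x→west]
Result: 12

Step: move[dir→west]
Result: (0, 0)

Step: sense[dir→south]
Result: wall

Step: pop[]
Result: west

Step: move[dir→east]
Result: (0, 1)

Step: pop[]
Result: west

Step: move[dir→east]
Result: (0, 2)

Step: pop[]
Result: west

Step: move[dir→east]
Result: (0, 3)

Step: pop[]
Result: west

Step: move[dir→east]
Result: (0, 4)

Step: pop[]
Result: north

Step: move[dir→south]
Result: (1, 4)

Step: pop[]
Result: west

Step: move[dir→east]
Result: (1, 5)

Step: pop[]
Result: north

Step: move[dir→south]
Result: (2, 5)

Step: sense[dir→south]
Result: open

Step: push[x→south]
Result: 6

Step: move[dir→south]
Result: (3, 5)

Step: sense[dir→south]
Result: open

Step: push[x→south]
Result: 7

Step: move[dir→south]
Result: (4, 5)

Step: sense[dir→south]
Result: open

Step: push[x→south]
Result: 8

Step: move[dir→south]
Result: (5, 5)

Step: sense[dir→south]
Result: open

Step: push[x→south]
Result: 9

Step: move[dir→south]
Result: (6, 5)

Step: sense[dir→west]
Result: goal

Step: move[dir→west]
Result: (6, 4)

Answer: (6, 4)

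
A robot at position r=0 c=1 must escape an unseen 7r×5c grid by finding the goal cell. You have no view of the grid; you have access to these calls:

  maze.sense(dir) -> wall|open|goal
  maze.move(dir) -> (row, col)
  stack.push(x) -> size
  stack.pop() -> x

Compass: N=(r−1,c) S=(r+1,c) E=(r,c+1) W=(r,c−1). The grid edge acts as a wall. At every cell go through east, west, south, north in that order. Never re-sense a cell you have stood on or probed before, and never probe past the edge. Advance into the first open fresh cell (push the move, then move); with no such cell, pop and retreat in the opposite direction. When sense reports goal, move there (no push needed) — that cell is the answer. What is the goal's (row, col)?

Do: sense[dir→east]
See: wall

Do: sense[dir→west]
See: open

Do: push[x→west]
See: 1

Do: move[dir→west]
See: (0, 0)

Do: sense[dir→south]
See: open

Do: push[x→south]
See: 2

Do: move[dir→south]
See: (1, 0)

Do: sense[dir→east]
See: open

Do: push[x→east]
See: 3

Do: move[dir→east]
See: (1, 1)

Do: sense[dir→east]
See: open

Do: push[x→east]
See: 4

Do: move[dir→east]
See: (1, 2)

Do: sense[dir→east]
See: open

Do: push[x→east]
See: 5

Do: move[dir→east]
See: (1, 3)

Do: sense[dir→east]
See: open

Do: push[x→east]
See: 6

Do: move[dir→east]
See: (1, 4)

Do: sense[dir→south]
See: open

Do: push[x→south]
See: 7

Do: move[dir→south]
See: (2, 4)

Do: sense[dir→west]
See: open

Do: push[x→west]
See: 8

Do: move[dir→west]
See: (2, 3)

Do: sense[dir→west]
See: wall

Do: sense[dir→south]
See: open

Do: push[x→south]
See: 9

Do: move[dir→south]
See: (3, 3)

Do: sense[dir→east]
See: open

Do: push[x→east]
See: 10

Do: move[dir→east]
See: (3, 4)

Do: sense[dir→south]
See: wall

Do: pop[]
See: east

Do: move[dir→west]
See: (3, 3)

Do: sense[dir→west]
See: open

Do: push[x→west]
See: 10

Do: move[dir→west]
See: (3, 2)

Do: sense[dir→west]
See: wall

Do: sense[dir→south]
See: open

Do: push[x→south]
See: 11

Do: move[dir→south]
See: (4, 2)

Do: sense[dir→east]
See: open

Do: push[x→east]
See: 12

Do: move[dir→east]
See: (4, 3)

Do: sense[dir→south]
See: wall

Do: pop[]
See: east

Do: move[dir→west]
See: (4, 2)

Do: sense[dir→west]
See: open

Do: push[x→west]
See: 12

Do: move[dir→west]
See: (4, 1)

Do: sense[dir→west]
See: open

Do: push[x→west]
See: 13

Do: move[dir→west]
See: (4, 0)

Do: sense[dir→south]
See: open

Do: push[x→south]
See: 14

Do: move[dir→south]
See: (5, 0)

Do: sense[dir→east]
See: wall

Do: sense[dir→south]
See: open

Do: push[x→south]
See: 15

Do: move[dir→south]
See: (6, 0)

Do: sense[dir→east]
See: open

Do: push[x→east]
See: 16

Do: move[dir→east]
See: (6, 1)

Do: sense[dir→east]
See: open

Do: push[x→east]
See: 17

Do: move[dir→east]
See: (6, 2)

Do: sense[dir→east]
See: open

Do: push[x→east]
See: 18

Do: move[dir→east]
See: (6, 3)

Do: sense[dir→east]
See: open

Do: push[x→east]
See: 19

Do: move[dir→east]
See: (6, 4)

Do: sense[dir→north]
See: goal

Do: move[dir→north]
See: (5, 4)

Answer: (5, 4)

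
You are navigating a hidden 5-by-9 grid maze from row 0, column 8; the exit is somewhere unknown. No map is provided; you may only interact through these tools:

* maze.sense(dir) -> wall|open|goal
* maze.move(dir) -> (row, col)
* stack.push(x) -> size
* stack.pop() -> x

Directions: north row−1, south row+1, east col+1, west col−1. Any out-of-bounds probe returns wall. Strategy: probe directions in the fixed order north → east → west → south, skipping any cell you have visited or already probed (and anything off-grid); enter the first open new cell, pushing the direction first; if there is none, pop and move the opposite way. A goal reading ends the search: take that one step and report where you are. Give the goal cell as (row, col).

==> sense(dir=west)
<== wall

==> sense(dir=south)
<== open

==> push(x=south)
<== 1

==> move(dir=south)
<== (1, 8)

==> sense(dir=west)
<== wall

==> sense(dir=south)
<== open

==> push(x=south)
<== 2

==> move(dir=south)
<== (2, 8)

==> sense(dir=west)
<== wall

==> sense(dir=south)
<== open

==> push(x=south)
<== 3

==> move(dir=south)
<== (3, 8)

==> sense(dir=west)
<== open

==> push(x=west)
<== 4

==> move(dir=west)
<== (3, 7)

==> sense(dir=west)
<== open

==> push(x=west)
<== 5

==> move(dir=west)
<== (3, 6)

==> sense(dir=north)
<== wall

==> sense(dir=west)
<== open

==> push(x=west)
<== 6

==> move(dir=west)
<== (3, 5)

==> sense(dir=north)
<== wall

==> sense(dir=west)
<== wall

==> sense(dir=south)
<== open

==> push(x=south)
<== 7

==> move(dir=south)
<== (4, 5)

==> sense(dir=east)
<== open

==> push(x=east)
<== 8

==> move(dir=east)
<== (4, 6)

==> sense(dir=east)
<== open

==> push(x=east)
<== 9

==> move(dir=east)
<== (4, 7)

==> sense(dir=east)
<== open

==> push(x=east)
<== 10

==> move(dir=east)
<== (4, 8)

==> pop()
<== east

==> move(dir=west)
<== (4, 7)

==> pop()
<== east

==> move(dir=west)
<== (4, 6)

==> pop()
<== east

==> move(dir=west)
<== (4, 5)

==> sense(dir=west)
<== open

==> push(x=west)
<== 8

==> move(dir=west)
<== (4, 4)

==> sense(dir=west)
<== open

==> push(x=west)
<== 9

==> move(dir=west)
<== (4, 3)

==> sense(dir=north)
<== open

==> push(x=north)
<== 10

==> move(dir=north)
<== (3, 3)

==> sense(dir=north)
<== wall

==> sense(dir=west)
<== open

==> push(x=west)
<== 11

==> move(dir=west)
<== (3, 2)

==> sense(dir=north)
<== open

==> push(x=north)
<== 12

==> move(dir=north)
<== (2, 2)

==> sense(dir=north)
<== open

==> push(x=north)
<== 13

==> move(dir=north)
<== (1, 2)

==> sense(dir=north)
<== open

==> push(x=north)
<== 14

==> move(dir=north)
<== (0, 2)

==> sense(dir=east)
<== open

==> push(x=east)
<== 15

==> move(dir=east)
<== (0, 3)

==> sense(dir=east)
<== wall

==> sense(dir=south)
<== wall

==> pop()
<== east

==> move(dir=west)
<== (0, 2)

==> sense(dir=west)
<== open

==> push(x=west)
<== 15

==> move(dir=west)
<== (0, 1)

==> sense(dir=west)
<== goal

==> move(dir=west)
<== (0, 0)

Answer: (0, 0)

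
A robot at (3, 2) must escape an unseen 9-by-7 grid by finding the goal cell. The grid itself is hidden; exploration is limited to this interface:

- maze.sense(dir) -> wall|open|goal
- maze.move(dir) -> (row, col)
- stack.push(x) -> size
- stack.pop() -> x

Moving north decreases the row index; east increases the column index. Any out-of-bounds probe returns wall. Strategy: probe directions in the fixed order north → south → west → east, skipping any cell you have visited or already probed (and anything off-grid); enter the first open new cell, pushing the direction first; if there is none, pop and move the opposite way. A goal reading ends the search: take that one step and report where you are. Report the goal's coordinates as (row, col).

-> sense(dir=north)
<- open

-> push(x=north)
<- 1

-> move(dir=north)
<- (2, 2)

-> sense(dir=north)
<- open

-> push(x=north)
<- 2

-> move(dir=north)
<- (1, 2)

-> sense(dir=north)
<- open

-> push(x=north)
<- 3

-> move(dir=north)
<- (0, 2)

-> sense(dir=west)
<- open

-> push(x=west)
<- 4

-> move(dir=west)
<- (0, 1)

-> sense(dir=south)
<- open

-> push(x=south)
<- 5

-> move(dir=south)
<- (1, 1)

-> sense(dir=south)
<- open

-> push(x=south)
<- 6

-> move(dir=south)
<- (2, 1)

-> sense(dir=south)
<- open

-> push(x=south)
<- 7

-> move(dir=south)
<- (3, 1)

-> sense(dir=south)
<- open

-> push(x=south)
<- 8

-> move(dir=south)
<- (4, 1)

-> sense(dir=south)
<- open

-> push(x=south)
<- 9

-> move(dir=south)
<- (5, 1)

-> sense(dir=south)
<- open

-> push(x=south)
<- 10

-> move(dir=south)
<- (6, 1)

-> sense(dir=south)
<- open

-> push(x=south)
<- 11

-> move(dir=south)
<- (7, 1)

-> sense(dir=south)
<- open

-> push(x=south)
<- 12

-> move(dir=south)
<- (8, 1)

-> sense(dir=west)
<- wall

-> sense(dir=east)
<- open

-> push(x=east)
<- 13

-> move(dir=east)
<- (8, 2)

-> sense(dir=north)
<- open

-> push(x=north)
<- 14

-> move(dir=north)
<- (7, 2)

-> sense(dir=north)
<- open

-> push(x=north)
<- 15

-> move(dir=north)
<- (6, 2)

-> sense(dir=north)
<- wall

-> sense(dir=east)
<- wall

-> pop()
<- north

-> move(dir=south)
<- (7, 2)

-> sense(dir=east)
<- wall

-> pop()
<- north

-> move(dir=south)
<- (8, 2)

-> sense(dir=east)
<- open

-> push(x=east)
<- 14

-> move(dir=east)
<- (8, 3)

-> sense(dir=east)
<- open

-> push(x=east)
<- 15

-> move(dir=east)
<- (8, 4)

-> sense(dir=north)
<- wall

-> sense(dir=east)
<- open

-> push(x=east)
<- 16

-> move(dir=east)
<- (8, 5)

-> sense(dir=north)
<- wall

-> sense(dir=east)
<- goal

-> move(dir=east)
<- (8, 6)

Answer: (8, 6)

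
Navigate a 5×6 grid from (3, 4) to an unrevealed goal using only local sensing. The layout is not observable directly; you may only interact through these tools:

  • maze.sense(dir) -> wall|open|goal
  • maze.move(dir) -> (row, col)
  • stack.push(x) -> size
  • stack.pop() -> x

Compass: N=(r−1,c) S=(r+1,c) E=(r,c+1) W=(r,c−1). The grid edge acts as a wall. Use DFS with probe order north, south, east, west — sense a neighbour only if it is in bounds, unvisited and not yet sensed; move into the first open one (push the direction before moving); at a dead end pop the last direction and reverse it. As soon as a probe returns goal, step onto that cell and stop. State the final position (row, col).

# 1. maze.sense(dir: north) ~> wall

# 2. maze.sense(dir: south) ~> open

# 3. stack.push(x: south) ~> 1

# 4. maze.move(dir: south) ~> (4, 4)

# 5. maze.sense(dir: east) ~> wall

# 6. maze.sense(dir: west) ~> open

# 7. stack.push(x: west) ~> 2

# 8. maze.move(dir: west) ~> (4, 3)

# 9. maze.sense(dir: north) ~> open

# 10. stack.push(x: north) ~> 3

# 11. maze.move(dir: north) ~> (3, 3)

# 12. maze.sense(dir: north) ~> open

# 13. stack.push(x: north) ~> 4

# 14. maze.move(dir: north) ~> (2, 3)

# 15. maze.sense(dir: north) ~> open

# 16. stack.push(x: north) ~> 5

# 17. maze.move(dir: north) ~> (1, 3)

# 18. maze.sense(dir: north) ~> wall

# 19. maze.sense(dir: east) ~> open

# 20. stack.push(x: east) ~> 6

# 21. maze.move(dir: east) ~> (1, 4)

# 22. maze.sense(dir: north) ~> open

# 23. stack.push(x: north) ~> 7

# 24. maze.move(dir: north) ~> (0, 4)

# 25. maze.sense(dir: east) ~> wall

# 26. stack.pop() ~> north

# 27. maze.move(dir: south) ~> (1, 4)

# 28. maze.sense(dir: east) ~> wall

# 29. stack.pop() ~> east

# 30. maze.move(dir: west) ~> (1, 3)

# 31. maze.sense(dir: west) ~> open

# 32. stack.push(x: west) ~> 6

# 33. maze.move(dir: west) ~> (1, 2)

# 34. maze.sense(dir: north) ~> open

# 35. stack.push(x: north) ~> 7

# 36. maze.move(dir: north) ~> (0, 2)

# 37. maze.sense(dir: west) ~> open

# 38. stack.push(x: west) ~> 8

# 39. maze.move(dir: west) ~> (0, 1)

# 40. maze.sense(dir: south) ~> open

# 41. stack.push(x: south) ~> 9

# 42. maze.move(dir: south) ~> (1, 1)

# 43. maze.sense(dir: south) ~> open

# 44. stack.push(x: south) ~> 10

# 45. maze.move(dir: south) ~> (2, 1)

# 46. maze.sense(dir: south) ~> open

# 47. stack.push(x: south) ~> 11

# 48. maze.move(dir: south) ~> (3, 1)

# 49. maze.sense(dir: south) ~> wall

# 50. maze.sense(dir: east) ~> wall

# 51. maze.sense(dir: west) ~> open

# 52. stack.push(x: west) ~> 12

# 53. maze.move(dir: west) ~> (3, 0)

# 54. maze.sense(dir: north) ~> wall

# 55. maze.sense(dir: south) ~> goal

# 56. maze.move(dir: south) ~> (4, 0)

Answer: (4, 0)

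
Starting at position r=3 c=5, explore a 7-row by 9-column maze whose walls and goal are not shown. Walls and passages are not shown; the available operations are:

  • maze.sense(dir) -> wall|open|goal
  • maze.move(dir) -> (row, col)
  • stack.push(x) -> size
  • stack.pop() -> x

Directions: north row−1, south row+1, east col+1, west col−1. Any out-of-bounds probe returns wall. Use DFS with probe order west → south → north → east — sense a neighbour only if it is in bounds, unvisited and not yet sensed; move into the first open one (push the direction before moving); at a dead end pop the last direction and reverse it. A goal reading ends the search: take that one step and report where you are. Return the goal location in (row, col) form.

~$ maze.sense dir='west'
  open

~$ stack.push x='west'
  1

~$ maze.move dir='west'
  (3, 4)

~$ maze.sense dir='west'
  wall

~$ maze.sense dir='south'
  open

~$ stack.push x='south'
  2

~$ maze.move dir='south'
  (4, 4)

~$ maze.sense dir='west'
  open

~$ stack.push x='west'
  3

~$ maze.move dir='west'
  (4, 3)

~$ maze.sense dir='west'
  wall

~$ maze.sense dir='south'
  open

~$ stack.push x='south'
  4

~$ maze.move dir='south'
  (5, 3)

~$ maze.sense dir='west'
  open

~$ stack.push x='west'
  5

~$ maze.move dir='west'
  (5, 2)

~$ maze.sense dir='west'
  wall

~$ maze.sense dir='south'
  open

~$ stack.push x='south'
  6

~$ maze.move dir='south'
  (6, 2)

~$ maze.sense dir='west'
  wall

~$ maze.sense dir='east'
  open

~$ stack.push x='east'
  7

~$ maze.move dir='east'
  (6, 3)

~$ maze.sense dir='east'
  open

~$ stack.push x='east'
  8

~$ maze.move dir='east'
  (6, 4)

~$ maze.sense dir='north'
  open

~$ stack.push x='north'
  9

~$ maze.move dir='north'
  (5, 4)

~$ maze.sense dir='east'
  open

~$ stack.push x='east'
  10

~$ maze.move dir='east'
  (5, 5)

~$ maze.sense dir='south'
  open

~$ stack.push x='south'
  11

~$ maze.move dir='south'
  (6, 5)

~$ maze.sense dir='east'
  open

~$ stack.push x='east'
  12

~$ maze.move dir='east'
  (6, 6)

~$ maze.sense dir='north'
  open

~$ stack.push x='north'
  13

~$ maze.move dir='north'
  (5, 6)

~$ maze.sense dir='north'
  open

~$ stack.push x='north'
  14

~$ maze.move dir='north'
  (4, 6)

~$ maze.sense dir='west'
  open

~$ stack.push x='west'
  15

~$ maze.move dir='west'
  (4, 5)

~$ stack.pop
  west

~$ maze.move dir='east'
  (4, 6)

~$ maze.sense dir='north'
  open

~$ stack.push x='north'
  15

~$ maze.move dir='north'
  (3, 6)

~$ maze.sense dir='north'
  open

~$ stack.push x='north'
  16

~$ maze.move dir='north'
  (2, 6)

~$ maze.sense dir='west'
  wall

~$ maze.sense dir='north'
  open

~$ stack.push x='north'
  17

~$ maze.move dir='north'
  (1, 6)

~$ maze.sense dir='west'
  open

~$ stack.push x='west'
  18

~$ maze.move dir='west'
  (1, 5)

~$ maze.sense dir='west'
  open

~$ stack.push x='west'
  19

~$ maze.move dir='west'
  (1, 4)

~$ maze.sense dir='west'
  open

~$ stack.push x='west'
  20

~$ maze.move dir='west'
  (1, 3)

~$ maze.sense dir='west'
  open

~$ stack.push x='west'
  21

~$ maze.move dir='west'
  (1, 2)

~$ maze.sense dir='west'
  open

~$ stack.push x='west'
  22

~$ maze.move dir='west'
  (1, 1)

~$ maze.sense dir='west'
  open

~$ stack.push x='west'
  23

~$ maze.move dir='west'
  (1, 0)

~$ maze.sense dir='south'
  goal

~$ maze.move dir='south'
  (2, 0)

Answer: (2, 0)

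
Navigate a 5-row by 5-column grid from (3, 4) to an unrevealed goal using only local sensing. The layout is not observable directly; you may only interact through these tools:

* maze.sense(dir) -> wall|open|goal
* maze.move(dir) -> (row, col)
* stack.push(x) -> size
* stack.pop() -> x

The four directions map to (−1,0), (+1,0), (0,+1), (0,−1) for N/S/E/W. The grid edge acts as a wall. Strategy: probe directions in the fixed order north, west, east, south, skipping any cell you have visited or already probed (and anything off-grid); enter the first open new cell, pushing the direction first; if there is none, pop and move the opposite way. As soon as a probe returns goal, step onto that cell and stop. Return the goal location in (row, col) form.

-- maze.sense(dir=north) : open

-- stack.push(x=north) : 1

-- maze.move(dir=north) : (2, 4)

-- maze.sense(dir=north) : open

-- stack.push(x=north) : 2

-- maze.move(dir=north) : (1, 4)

-- maze.sense(dir=north) : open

-- stack.push(x=north) : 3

-- maze.move(dir=north) : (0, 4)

-- maze.sense(dir=west) : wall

-- stack.pop() : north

-- maze.move(dir=south) : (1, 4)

-- maze.sense(dir=west) : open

-- stack.push(x=west) : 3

-- maze.move(dir=west) : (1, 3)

-- maze.sense(dir=west) : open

-- stack.push(x=west) : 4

-- maze.move(dir=west) : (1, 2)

-- maze.sense(dir=north) : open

-- stack.push(x=north) : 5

-- maze.move(dir=north) : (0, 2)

-- maze.sense(dir=west) : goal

-- maze.move(dir=west) : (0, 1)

Answer: (0, 1)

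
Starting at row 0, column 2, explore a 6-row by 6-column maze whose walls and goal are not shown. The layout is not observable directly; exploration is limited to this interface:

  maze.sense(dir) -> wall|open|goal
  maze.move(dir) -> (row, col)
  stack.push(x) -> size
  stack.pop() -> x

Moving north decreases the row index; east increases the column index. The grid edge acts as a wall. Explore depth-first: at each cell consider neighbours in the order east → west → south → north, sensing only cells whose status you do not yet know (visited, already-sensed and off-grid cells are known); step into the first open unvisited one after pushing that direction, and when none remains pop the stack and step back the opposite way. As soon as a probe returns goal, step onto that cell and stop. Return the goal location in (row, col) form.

Now I run maze.sense passing dir→east, and see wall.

Then maze.sense passing dir→west, giving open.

I invoke stack.push passing x→west, → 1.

Now I run maze.move passing dir→west, and see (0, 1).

Then maze.sense passing dir→west, giving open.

Invoking stack.push passing x→west, and see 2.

I try maze.move passing dir→west, and see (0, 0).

Then maze.sense passing dir→south, and see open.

Then stack.push passing x→south, and see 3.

Then maze.move passing dir→south, and observe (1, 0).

I use maze.sense passing dir→east, giving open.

Then stack.push passing x→east, and see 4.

I use maze.move passing dir→east, which returns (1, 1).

Then maze.sense passing dir→east, yielding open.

I invoke stack.push passing x→east, : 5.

Invoking maze.move passing dir→east, yielding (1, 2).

Then maze.sense passing dir→east, yielding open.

I use stack.push passing x→east, : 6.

Using maze.move passing dir→east, → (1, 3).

I call maze.sense passing dir→east, which returns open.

I invoke stack.push passing x→east, giving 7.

Now I run maze.move passing dir→east, and see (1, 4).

I use maze.sense passing dir→east, — result: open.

Then stack.push passing x→east, → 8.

I call maze.move passing dir→east, — result: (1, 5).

I run maze.sense passing dir→south, giving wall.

I use maze.sense passing dir→north, yielding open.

Then stack.push passing x→north, and get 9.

Then maze.move passing dir→north, giving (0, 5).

Calling maze.sense passing dir→west, and observe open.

I run stack.push passing x→west, which returns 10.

I invoke maze.move passing dir→west, and observe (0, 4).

Invoking stack.pop, : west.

I invoke maze.move passing dir→east, → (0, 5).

Now I run stack.pop, and see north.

Using maze.move passing dir→south, yielding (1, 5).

I call stack.pop, : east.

Next I call maze.move passing dir→west, and get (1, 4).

Now I run maze.sense passing dir→south, and get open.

Now I run stack.push passing x→south, and get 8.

Then maze.move passing dir→south, and see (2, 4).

I invoke maze.sense passing dir→west, and get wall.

Calling maze.sense passing dir→south, yielding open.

I invoke stack.push passing x→south, — result: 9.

Using maze.move passing dir→south, : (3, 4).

I call maze.sense passing dir→east, and get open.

I run stack.push passing x→east, — result: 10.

I use maze.move passing dir→east, → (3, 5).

I use maze.sense passing dir→south, — result: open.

Next I call stack.push passing x→south, which returns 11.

I invoke maze.move passing dir→south, and see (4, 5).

I run maze.sense passing dir→west, and observe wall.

Next I call maze.sense passing dir→south, → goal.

Using maze.move passing dir→south, yielding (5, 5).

Answer: (5, 5)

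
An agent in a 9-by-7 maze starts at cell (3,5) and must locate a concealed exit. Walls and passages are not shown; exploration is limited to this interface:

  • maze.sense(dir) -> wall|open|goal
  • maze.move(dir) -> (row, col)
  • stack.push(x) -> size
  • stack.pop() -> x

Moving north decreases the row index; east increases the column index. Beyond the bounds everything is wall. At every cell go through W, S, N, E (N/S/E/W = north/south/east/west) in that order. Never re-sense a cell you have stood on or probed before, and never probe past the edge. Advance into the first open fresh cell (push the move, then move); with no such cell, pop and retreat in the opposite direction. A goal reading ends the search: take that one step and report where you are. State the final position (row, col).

·→ maze.sense(dir→west)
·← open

·→ stack.push(x→west)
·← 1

·→ maze.move(dir→west)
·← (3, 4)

·→ maze.sense(dir→west)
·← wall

·→ maze.sense(dir→south)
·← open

·→ stack.push(x→south)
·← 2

·→ maze.move(dir→south)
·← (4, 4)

·→ maze.sense(dir→west)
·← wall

·→ maze.sense(dir→south)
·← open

·→ stack.push(x→south)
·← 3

·→ maze.move(dir→south)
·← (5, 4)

·→ maze.sense(dir→west)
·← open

·→ stack.push(x→west)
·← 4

·→ maze.move(dir→west)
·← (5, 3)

·→ maze.sense(dir→west)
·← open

·→ stack.push(x→west)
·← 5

·→ maze.move(dir→west)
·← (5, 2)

·→ maze.sense(dir→west)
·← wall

·→ maze.sense(dir→south)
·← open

·→ stack.push(x→south)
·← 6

·→ maze.move(dir→south)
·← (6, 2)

·→ maze.sense(dir→west)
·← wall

·→ maze.sense(dir→south)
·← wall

·→ maze.sense(dir→east)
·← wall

·→ stack.pop()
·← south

·→ maze.move(dir→north)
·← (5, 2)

·→ maze.sense(dir→north)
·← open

·→ stack.push(x→north)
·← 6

·→ maze.move(dir→north)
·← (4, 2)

·→ maze.sense(dir→west)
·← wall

·→ maze.sense(dir→north)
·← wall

·→ stack.pop()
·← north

·→ maze.move(dir→south)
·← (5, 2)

·→ stack.pop()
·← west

·→ maze.move(dir→east)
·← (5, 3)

·→ stack.pop()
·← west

·→ maze.move(dir→east)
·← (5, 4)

·→ maze.sense(dir→south)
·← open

·→ stack.push(x→south)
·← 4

·→ maze.move(dir→south)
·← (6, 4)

·→ maze.sense(dir→south)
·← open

·→ stack.push(x→south)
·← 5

·→ maze.move(dir→south)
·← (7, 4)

·→ maze.sense(dir→west)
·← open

·→ stack.push(x→west)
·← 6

·→ maze.move(dir→west)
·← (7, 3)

·→ maze.sense(dir→south)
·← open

·→ stack.push(x→south)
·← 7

·→ maze.move(dir→south)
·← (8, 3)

·→ maze.sense(dir→west)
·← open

·→ stack.push(x→west)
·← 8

·→ maze.move(dir→west)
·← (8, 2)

·→ maze.sense(dir→west)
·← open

·→ stack.push(x→west)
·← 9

·→ maze.move(dir→west)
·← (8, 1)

·→ maze.sense(dir→west)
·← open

·→ stack.push(x→west)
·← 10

·→ maze.move(dir→west)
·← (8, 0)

·→ maze.sense(dir→north)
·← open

·→ stack.push(x→north)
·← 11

·→ maze.move(dir→north)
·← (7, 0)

·→ maze.sense(dir→north)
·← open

·→ stack.push(x→north)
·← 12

·→ maze.move(dir→north)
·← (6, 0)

·→ maze.sense(dir→north)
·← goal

·→ maze.move(dir→north)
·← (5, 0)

Answer: (5, 0)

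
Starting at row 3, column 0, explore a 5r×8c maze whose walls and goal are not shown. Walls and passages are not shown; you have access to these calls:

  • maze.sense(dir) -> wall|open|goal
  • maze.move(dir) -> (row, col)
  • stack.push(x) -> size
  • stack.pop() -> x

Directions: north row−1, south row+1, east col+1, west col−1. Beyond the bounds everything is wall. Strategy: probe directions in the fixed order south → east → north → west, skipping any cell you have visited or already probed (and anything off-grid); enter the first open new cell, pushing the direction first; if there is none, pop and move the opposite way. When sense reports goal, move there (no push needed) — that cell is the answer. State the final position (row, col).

>>> maze.sense dir=south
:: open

>>> stack.push x=south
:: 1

>>> maze.move dir=south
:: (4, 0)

>>> maze.sense dir=east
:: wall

>>> stack.pop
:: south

>>> maze.move dir=north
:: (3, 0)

>>> maze.sense dir=east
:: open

>>> stack.push x=east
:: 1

>>> maze.move dir=east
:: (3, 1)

>>> maze.sense dir=east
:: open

>>> stack.push x=east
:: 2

>>> maze.move dir=east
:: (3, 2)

>>> maze.sense dir=south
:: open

>>> stack.push x=south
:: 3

>>> maze.move dir=south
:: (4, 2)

>>> maze.sense dir=east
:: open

>>> stack.push x=east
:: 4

>>> maze.move dir=east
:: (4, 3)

>>> maze.sense dir=east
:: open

>>> stack.push x=east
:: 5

>>> maze.move dir=east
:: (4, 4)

>>> maze.sense dir=east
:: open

>>> stack.push x=east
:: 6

>>> maze.move dir=east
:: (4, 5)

>>> maze.sense dir=east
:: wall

>>> maze.sense dir=north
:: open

>>> stack.push x=north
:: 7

>>> maze.move dir=north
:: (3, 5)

>>> maze.sense dir=east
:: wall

>>> maze.sense dir=north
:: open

>>> stack.push x=north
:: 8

>>> maze.move dir=north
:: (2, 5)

>>> maze.sense dir=east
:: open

>>> stack.push x=east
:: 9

>>> maze.move dir=east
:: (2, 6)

>>> maze.sense dir=east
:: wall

>>> maze.sense dir=north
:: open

>>> stack.push x=north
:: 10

>>> maze.move dir=north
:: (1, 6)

>>> maze.sense dir=east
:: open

>>> stack.push x=east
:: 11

>>> maze.move dir=east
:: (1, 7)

>>> maze.sense dir=north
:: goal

>>> maze.move dir=north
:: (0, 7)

Answer: (0, 7)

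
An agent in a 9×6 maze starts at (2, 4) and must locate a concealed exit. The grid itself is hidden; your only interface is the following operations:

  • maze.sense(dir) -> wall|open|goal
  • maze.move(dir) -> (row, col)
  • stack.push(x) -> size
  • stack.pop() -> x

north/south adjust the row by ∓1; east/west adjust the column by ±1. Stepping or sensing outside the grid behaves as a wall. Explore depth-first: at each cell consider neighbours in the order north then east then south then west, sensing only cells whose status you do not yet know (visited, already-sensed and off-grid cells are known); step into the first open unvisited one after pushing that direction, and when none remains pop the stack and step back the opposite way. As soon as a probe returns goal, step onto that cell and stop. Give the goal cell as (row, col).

==> sense(dir: north)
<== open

==> push(x: north)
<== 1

==> move(dir: north)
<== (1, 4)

==> sense(dir: north)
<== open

==> push(x: north)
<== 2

==> move(dir: north)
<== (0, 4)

==> sense(dir: east)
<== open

==> push(x: east)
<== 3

==> move(dir: east)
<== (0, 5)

==> sense(dir: south)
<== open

==> push(x: south)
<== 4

==> move(dir: south)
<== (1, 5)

==> sense(dir: south)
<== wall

==> pop()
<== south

==> move(dir: north)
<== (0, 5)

==> pop()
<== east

==> move(dir: west)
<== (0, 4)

==> sense(dir: west)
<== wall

==> pop()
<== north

==> move(dir: south)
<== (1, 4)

==> sense(dir: west)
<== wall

==> pop()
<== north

==> move(dir: south)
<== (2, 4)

==> sense(dir: south)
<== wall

==> sense(dir: west)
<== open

==> push(x: west)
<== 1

==> move(dir: west)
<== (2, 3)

==> sense(dir: south)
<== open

==> push(x: south)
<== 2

==> move(dir: south)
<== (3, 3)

==> sense(dir: south)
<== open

==> push(x: south)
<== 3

==> move(dir: south)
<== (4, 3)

==> sense(dir: east)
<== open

==> push(x: east)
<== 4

==> move(dir: east)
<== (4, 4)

==> sense(dir: east)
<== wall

==> sense(dir: south)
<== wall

==> pop()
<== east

==> move(dir: west)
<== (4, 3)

==> sense(dir: south)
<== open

==> push(x: south)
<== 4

==> move(dir: south)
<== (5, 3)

==> sense(dir: south)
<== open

==> push(x: south)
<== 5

==> move(dir: south)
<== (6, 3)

==> sense(dir: east)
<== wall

==> sense(dir: south)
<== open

==> push(x: south)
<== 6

==> move(dir: south)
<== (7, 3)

==> sense(dir: east)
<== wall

==> sense(dir: south)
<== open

==> push(x: south)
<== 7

==> move(dir: south)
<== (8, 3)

==> sense(dir: east)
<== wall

==> sense(dir: west)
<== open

==> push(x: west)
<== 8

==> move(dir: west)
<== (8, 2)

==> sense(dir: north)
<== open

==> push(x: north)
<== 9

==> move(dir: north)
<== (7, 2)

==> sense(dir: north)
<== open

==> push(x: north)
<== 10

==> move(dir: north)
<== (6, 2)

==> sense(dir: north)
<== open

==> push(x: north)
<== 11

==> move(dir: north)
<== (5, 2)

==> sense(dir: north)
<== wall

==> sense(dir: west)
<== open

==> push(x: west)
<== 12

==> move(dir: west)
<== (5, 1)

==> sense(dir: north)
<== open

==> push(x: north)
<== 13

==> move(dir: north)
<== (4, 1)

==> sense(dir: north)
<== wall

==> sense(dir: west)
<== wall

==> pop()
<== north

==> move(dir: south)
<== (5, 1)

==> sense(dir: south)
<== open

==> push(x: south)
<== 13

==> move(dir: south)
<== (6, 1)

==> sense(dir: south)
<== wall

==> sense(dir: west)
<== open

==> push(x: west)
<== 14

==> move(dir: west)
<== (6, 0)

==> sense(dir: north)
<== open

==> push(x: north)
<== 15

==> move(dir: north)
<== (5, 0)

==> pop()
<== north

==> move(dir: south)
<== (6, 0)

==> sense(dir: south)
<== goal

==> move(dir: south)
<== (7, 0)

Answer: (7, 0)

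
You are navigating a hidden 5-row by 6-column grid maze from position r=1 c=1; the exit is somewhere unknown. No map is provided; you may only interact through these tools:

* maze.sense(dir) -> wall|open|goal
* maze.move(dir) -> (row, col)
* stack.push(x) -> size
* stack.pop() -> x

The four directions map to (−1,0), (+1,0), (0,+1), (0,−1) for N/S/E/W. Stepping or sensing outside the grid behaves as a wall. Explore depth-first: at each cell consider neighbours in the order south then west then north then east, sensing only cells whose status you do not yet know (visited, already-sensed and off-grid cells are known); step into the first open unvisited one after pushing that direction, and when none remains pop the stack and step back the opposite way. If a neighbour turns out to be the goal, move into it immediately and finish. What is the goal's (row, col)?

~$ sense dir: south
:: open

~$ push x: south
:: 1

~$ move dir: south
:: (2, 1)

~$ sense dir: south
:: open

~$ push x: south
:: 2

~$ move dir: south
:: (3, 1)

~$ sense dir: south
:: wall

~$ sense dir: west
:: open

~$ push x: west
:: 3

~$ move dir: west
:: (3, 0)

~$ sense dir: south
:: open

~$ push x: south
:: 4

~$ move dir: south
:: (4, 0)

~$ pop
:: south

~$ move dir: north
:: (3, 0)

~$ sense dir: north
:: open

~$ push x: north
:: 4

~$ move dir: north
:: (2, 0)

~$ sense dir: north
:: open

~$ push x: north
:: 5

~$ move dir: north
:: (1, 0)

~$ sense dir: north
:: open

~$ push x: north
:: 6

~$ move dir: north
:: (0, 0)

~$ sense dir: east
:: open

~$ push x: east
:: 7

~$ move dir: east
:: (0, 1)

~$ sense dir: east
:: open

~$ push x: east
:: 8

~$ move dir: east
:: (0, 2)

~$ sense dir: south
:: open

~$ push x: south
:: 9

~$ move dir: south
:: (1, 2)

~$ sense dir: south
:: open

~$ push x: south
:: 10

~$ move dir: south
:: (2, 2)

~$ sense dir: south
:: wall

~$ sense dir: east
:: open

~$ push x: east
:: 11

~$ move dir: east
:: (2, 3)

~$ sense dir: south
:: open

~$ push x: south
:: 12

~$ move dir: south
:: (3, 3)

~$ sense dir: south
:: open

~$ push x: south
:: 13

~$ move dir: south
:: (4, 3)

~$ sense dir: west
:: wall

~$ sense dir: east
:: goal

~$ move dir: east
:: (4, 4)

Answer: (4, 4)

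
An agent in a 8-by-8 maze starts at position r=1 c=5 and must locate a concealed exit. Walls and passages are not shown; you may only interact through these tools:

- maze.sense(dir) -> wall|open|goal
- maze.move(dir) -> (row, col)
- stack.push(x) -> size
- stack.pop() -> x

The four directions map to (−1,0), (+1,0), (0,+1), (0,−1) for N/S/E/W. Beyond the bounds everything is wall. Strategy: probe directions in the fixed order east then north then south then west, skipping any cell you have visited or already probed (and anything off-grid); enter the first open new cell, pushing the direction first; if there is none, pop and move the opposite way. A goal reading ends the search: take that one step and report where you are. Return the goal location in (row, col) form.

Action: maze.sense[dir=east]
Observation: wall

Action: maze.sense[dir=north]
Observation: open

Action: stack.push[x=north]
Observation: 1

Action: maze.move[dir=north]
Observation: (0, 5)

Action: maze.sense[dir=east]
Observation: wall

Action: maze.sense[dir=west]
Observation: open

Action: stack.push[x=west]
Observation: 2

Action: maze.move[dir=west]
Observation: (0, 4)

Action: maze.sense[dir=south]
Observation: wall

Action: maze.sense[dir=west]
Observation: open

Action: stack.push[x=west]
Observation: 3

Action: maze.move[dir=west]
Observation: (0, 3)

Action: maze.sense[dir=south]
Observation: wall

Action: maze.sense[dir=west]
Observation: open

Action: stack.push[x=west]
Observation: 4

Action: maze.move[dir=west]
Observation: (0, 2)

Action: maze.sense[dir=south]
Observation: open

Action: stack.push[x=south]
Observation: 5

Action: maze.move[dir=south]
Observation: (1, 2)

Action: maze.sense[dir=south]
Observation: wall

Action: maze.sense[dir=west]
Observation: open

Action: stack.push[x=west]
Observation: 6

Action: maze.move[dir=west]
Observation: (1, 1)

Action: maze.sense[dir=north]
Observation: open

Action: stack.push[x=north]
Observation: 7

Action: maze.move[dir=north]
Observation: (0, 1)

Action: maze.sense[dir=west]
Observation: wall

Action: stack.pop[]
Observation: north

Action: maze.move[dir=south]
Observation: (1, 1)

Action: maze.sense[dir=south]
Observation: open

Action: stack.push[x=south]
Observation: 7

Action: maze.move[dir=south]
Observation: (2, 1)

Action: maze.sense[dir=south]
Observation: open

Action: stack.push[x=south]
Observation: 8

Action: maze.move[dir=south]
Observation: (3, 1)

Action: maze.sense[dir=east]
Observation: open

Action: stack.push[x=east]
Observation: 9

Action: maze.move[dir=east]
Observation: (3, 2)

Action: maze.sense[dir=east]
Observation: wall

Action: maze.sense[dir=south]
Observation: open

Action: stack.push[x=south]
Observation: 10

Action: maze.move[dir=south]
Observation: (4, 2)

Action: maze.sense[dir=east]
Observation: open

Action: stack.push[x=east]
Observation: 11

Action: maze.move[dir=east]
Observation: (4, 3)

Action: maze.sense[dir=east]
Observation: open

Action: stack.push[x=east]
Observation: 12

Action: maze.move[dir=east]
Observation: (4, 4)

Action: maze.sense[dir=east]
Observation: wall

Action: maze.sense[dir=north]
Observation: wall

Action: maze.sense[dir=south]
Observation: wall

Action: stack.pop[]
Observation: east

Action: maze.move[dir=west]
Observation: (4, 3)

Action: maze.sense[dir=south]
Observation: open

Action: stack.push[x=south]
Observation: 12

Action: maze.move[dir=south]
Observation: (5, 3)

Action: maze.sense[dir=south]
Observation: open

Action: stack.push[x=south]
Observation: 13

Action: maze.move[dir=south]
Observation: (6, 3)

Action: maze.sense[dir=east]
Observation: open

Action: stack.push[x=east]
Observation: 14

Action: maze.move[dir=east]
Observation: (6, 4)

Action: maze.sense[dir=east]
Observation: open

Action: stack.push[x=east]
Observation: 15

Action: maze.move[dir=east]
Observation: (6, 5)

Action: maze.sense[dir=east]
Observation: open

Action: stack.push[x=east]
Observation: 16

Action: maze.move[dir=east]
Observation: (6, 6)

Action: maze.sense[dir=east]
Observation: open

Action: stack.push[x=east]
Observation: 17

Action: maze.move[dir=east]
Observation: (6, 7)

Action: maze.sense[dir=north]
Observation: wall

Action: maze.sense[dir=south]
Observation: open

Action: stack.push[x=south]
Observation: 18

Action: maze.move[dir=south]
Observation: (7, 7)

Action: maze.sense[dir=west]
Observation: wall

Action: stack.pop[]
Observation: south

Action: maze.move[dir=north]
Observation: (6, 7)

Action: stack.pop[]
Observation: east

Action: maze.move[dir=west]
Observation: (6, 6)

Action: maze.sense[dir=north]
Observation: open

Action: stack.push[x=north]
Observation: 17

Action: maze.move[dir=north]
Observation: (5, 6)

Action: maze.sense[dir=north]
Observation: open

Action: stack.push[x=north]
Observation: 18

Action: maze.move[dir=north]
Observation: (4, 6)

Action: maze.sense[dir=east]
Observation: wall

Action: maze.sense[dir=north]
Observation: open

Action: stack.push[x=north]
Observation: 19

Action: maze.move[dir=north]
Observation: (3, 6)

Action: maze.sense[dir=east]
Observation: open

Action: stack.push[x=east]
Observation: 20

Action: maze.move[dir=east]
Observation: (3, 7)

Action: maze.sense[dir=north]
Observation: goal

Action: maze.move[dir=north]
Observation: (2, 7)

Answer: (2, 7)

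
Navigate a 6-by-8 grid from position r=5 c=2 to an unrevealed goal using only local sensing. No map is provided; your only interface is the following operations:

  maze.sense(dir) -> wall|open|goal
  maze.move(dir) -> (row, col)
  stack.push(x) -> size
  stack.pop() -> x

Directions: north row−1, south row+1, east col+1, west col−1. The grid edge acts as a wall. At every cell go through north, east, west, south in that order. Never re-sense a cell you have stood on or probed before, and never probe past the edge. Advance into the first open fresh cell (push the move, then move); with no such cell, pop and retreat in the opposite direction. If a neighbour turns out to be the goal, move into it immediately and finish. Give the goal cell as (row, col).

I try maze.sense using north, yielding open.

I call stack.push using north, yielding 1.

I invoke maze.move using north, — result: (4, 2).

I use maze.sense using north, — result: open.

I call stack.push using north, and observe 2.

Calling maze.move using north, and observe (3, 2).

Invoking maze.sense using north, : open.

Using stack.push using north, and get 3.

I try maze.move using north, → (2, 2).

I try maze.sense using north, : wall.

I invoke maze.sense using east, → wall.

Calling maze.sense using west, → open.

Calling stack.push using west, and get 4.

Invoking maze.move using west, yielding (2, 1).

Then maze.sense using north, and get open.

Calling stack.push using north, giving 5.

Using maze.move using north, : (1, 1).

I call maze.sense using north, : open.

I invoke stack.push using north, → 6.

I try maze.move using north, and observe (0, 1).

Invoking maze.sense using east, → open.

Calling stack.push using east, : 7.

I call maze.move using east, — result: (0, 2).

I use maze.sense using east, and get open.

Next I call stack.push using east, and see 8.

Calling maze.move using east, yielding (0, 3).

Invoking maze.sense using east, : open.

I run stack.push using east, and get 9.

Then maze.move using east, → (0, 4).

I run maze.sense using east, → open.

Then stack.push using east, yielding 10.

Calling maze.move using east, giving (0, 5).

Next I call maze.sense using east, giving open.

I run stack.push using east, and see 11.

I call maze.move using east, → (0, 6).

I run maze.sense using east, yielding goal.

Using maze.move using east, yielding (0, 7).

Answer: (0, 7)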